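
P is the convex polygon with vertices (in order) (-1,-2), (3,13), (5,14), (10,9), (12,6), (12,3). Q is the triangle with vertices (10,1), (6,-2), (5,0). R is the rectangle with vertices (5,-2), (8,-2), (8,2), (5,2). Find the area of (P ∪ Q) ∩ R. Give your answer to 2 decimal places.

7.75

|P ∪ Q| = 120.5.
|(P ∪ Q) ∩ R| = 7.75.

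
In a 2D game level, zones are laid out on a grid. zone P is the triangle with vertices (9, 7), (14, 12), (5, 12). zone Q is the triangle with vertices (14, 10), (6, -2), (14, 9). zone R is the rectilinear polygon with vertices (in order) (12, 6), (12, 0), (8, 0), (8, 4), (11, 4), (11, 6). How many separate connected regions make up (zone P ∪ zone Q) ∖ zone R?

4

(zone P ∪ zone Q) ∖ zone R splits into 4 disjoint pieces (area 22.5, area 2.0606, area 0.4716, area 0.25).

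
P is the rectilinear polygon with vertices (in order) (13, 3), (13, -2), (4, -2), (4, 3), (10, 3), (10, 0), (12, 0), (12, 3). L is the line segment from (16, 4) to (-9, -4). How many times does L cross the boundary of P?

4

The segment meets the boundary at (10,2.08), (12,2.72), (12.875,3), (4,0.16).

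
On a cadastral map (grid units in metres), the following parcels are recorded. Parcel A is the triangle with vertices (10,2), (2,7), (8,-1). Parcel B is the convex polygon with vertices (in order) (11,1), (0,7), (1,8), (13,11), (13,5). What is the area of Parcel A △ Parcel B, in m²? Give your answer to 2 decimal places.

|Parcel A| = 17, |Parcel B| = 71.5, |Parcel A∩Parcel B| = 5.3761.
|Parcel A △ Parcel B| = |Parcel A| + |Parcel B| − 2·|Parcel A∩Parcel B| = 17 + 71.5 − 10.7521 = 77.75.

77.75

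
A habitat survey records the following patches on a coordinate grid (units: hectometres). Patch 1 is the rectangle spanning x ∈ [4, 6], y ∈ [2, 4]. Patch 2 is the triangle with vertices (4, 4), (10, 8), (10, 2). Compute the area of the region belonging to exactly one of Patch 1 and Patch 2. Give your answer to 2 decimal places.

|Patch 1| = 4, |Patch 2| = 18, |Patch 1∩Patch 2| = 0.6667.
|Patch 1 △ Patch 2| = |Patch 1| + |Patch 2| − 2·|Patch 1∩Patch 2| = 4 + 18 − 1.3333 = 20.67.

20.67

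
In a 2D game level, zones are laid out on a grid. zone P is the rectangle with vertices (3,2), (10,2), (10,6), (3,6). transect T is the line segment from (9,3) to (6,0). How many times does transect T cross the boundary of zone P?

1

The segment meets the boundary at (8,2).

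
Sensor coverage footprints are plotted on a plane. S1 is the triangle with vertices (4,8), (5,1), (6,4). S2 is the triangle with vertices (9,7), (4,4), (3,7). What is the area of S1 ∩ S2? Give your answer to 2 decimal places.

The intersection is the polygon with vertices (4.143,7), (4.5,7), (5.538,4.923), (4.526,4.316).
By the shoelace formula its area is 1.85.

1.85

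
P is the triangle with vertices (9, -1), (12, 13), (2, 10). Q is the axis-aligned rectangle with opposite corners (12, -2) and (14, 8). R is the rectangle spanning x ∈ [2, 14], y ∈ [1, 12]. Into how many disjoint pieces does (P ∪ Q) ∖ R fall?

3

(P ∪ Q) ∖ R splits into 3 disjoint pieces (area 1.5595, area 1.7013, area 6).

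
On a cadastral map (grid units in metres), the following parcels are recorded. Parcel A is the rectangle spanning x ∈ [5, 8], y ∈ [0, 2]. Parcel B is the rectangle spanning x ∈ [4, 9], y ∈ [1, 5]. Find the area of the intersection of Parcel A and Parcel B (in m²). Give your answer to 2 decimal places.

|Parcel A∩Parcel B|: x∈[5,8], y∈[1,2] → 3·1 = 3.

3.00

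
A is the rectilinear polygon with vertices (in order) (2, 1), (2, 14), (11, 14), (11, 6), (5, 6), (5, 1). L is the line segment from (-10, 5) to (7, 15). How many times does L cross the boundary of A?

The segment meets the boundary at (5.3,14), (2,12.059).

2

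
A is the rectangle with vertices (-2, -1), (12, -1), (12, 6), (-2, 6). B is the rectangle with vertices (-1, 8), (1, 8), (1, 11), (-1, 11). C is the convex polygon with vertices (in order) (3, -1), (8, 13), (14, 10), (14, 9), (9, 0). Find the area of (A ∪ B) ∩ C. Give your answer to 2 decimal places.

The region (A ∪ B) ∩ C is the polygon with vertices (12,6), (12,5.4), (9,0), (3,-1), (5.5,6).
By the shoelace formula its area is 40.15.

40.15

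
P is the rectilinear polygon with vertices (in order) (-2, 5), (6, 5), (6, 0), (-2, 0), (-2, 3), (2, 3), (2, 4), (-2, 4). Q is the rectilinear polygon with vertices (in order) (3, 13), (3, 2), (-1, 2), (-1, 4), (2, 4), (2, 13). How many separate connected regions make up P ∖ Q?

P ∖ Q splits into 2 disjoint pieces (area 4, area 26).

2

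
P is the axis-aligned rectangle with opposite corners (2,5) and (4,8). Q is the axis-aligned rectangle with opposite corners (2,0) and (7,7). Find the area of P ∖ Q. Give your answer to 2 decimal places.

2.00

|P∩Q|: x∈[2,4], y∈[5,7] → 2·2 = 4.
|P| = 6.
|P ∖ Q| = |P| − |P∩Q| = 6 − 4 = 2.00.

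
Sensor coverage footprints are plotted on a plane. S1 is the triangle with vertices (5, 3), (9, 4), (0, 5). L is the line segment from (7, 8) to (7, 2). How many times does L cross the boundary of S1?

2

The segment meets the boundary at (7,3.5), (7,4.222).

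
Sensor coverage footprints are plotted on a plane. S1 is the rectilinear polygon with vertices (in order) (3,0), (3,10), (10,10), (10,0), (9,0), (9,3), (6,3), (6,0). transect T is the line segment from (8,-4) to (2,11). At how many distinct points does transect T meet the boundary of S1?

The segment meets the boundary at (3,8.5), (6,1).

2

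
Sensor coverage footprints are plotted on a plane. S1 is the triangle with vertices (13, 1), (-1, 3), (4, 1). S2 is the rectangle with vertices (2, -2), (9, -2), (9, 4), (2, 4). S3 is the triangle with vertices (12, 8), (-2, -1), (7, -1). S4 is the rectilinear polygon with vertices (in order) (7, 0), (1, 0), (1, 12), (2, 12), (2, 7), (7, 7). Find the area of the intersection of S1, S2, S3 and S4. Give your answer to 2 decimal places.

4.66

The intersection is the polygon with vertices (2.219,1.712), (3.273,2.39), (7,1.857), (7,1), (4,1).
By the shoelace formula its area is 4.66.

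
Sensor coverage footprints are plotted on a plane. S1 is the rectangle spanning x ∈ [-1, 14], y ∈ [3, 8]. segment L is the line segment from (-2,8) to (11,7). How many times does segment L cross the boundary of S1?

1

The segment meets the boundary at (-1,7.923).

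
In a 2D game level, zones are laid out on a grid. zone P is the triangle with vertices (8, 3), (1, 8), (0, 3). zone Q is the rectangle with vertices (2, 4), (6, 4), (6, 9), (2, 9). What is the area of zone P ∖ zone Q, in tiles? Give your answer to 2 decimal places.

12.57

|zone P| = 20, |zone P∩zone Q| = 7.4286.
|zone P ∖ zone Q| = |zone P| − |zone P∩zone Q| = 20 − 7.4286 = 12.57.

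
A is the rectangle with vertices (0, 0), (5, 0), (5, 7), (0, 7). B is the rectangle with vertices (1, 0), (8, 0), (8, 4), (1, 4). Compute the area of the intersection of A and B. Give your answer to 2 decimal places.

|A∩B|: x∈[1,5], y∈[0,4] → 4·4 = 16.

16.00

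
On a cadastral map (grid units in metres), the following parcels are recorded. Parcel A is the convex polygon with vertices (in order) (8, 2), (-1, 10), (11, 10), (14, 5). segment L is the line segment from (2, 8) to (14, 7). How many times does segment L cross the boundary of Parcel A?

The segment meets the boundary at (12.737,7.105).

1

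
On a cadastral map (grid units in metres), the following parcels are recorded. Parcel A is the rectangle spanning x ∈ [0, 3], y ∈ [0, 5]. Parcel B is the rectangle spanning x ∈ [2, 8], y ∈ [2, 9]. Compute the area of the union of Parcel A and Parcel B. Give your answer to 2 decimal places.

By inclusion–exclusion:
Individual areas: |Parcel A| = 15, |Parcel B| = 42.
|Parcel A∩Parcel B|: x∈[2,3], y∈[2,5] → 1·3 = 3.
|Parcel A ∪ Parcel B| = 57 − 3 = 54.00.

54.00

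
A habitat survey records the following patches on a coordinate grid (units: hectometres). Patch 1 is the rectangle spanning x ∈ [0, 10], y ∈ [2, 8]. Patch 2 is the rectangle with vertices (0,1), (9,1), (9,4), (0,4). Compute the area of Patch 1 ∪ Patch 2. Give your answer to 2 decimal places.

69.00

By inclusion–exclusion:
Individual areas: |Patch 1| = 60, |Patch 2| = 27.
|Patch 1∩Patch 2|: x∈[0,9], y∈[2,4] → 9·2 = 18.
|Patch 1 ∪ Patch 2| = 87 − 18 = 69.00.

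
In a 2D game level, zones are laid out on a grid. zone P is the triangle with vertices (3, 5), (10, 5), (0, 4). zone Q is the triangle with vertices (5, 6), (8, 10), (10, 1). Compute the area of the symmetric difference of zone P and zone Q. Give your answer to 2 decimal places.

19.62

|zone P| = 3.5, |zone Q| = 17.5, |zone P∩zone Q| = 0.6886.
|zone P △ zone Q| = |zone P| + |zone Q| − 2·|zone P∩zone Q| = 3.5 + 17.5 − 1.3773 = 19.62.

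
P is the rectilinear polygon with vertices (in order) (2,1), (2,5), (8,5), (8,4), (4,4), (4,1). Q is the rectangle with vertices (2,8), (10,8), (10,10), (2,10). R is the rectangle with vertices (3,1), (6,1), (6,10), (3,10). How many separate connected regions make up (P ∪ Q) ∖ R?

4

(P ∪ Q) ∖ R splits into 4 disjoint pieces (area 4, area 2, area 8, area 2).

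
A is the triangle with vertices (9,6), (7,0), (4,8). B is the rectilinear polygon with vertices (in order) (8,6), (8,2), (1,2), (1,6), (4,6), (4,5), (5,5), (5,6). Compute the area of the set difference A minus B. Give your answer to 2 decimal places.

7.25

|A| = 17, |A∩B| = 9.75.
|A ∖ B| = |A| − |A∩B| = 17 − 9.75 = 7.25.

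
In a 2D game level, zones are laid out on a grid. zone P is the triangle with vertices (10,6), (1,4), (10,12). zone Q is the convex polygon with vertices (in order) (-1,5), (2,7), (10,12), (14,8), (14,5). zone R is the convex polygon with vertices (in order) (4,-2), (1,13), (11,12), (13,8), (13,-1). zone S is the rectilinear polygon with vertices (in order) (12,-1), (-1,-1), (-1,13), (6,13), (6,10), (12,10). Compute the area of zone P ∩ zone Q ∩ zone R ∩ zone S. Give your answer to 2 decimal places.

22.98

The intersection is the polygon with vertices (2.528,5.359), (7.75,10), (10,10), (10,6), (5.5,5), (2.6,5).
By the shoelace formula its area is 22.98.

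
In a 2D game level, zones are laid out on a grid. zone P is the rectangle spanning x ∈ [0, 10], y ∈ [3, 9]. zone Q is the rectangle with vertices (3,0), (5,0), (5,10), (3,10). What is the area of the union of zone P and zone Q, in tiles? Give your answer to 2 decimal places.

By inclusion–exclusion:
Individual areas: |zone P| = 60, |zone Q| = 20.
|zone P∩zone Q|: x∈[3,5], y∈[3,9] → 2·6 = 12.
|zone P ∪ zone Q| = 80 − 12 = 68.00.

68.00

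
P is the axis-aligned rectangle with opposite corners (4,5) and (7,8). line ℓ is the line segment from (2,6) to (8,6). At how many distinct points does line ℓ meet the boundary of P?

2

The segment meets the boundary at (4,6), (7,6).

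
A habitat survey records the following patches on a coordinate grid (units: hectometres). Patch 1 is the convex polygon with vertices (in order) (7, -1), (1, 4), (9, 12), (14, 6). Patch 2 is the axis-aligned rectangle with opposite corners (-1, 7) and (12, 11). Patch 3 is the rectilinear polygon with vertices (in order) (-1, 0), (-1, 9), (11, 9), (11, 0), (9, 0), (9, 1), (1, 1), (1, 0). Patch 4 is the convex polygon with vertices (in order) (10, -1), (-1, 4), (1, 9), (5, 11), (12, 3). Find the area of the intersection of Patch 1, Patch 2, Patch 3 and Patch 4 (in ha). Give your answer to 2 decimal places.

5.25

The intersection is the polygon with vertices (6,9), (6.75,9), (8.5,7), (4,7).
By the shoelace formula its area is 5.25.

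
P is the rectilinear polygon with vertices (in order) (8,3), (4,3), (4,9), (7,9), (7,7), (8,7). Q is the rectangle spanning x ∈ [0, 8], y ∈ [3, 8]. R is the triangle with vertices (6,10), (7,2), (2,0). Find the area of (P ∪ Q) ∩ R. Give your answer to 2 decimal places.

The region (P ∪ Q) ∩ R is the polygon with vertices (3.2,3), (5.6,9), (6.125,9), (6.875,3), (4,3).
By the shoelace formula its area is 12.60.

12.60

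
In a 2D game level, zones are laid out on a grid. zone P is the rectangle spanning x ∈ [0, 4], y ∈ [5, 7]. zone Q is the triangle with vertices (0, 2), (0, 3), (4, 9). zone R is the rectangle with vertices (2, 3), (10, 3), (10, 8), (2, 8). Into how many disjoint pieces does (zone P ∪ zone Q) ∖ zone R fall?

(zone P ∪ zone Q) ∖ zone R splits into 2 disjoint pieces (area 5.2381, area 0.0476).

2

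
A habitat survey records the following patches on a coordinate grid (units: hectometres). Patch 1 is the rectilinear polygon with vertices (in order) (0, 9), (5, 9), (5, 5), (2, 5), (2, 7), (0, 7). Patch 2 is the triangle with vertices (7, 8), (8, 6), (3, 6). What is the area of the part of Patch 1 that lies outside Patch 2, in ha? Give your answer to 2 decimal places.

|Patch 1| = 16, |Patch 1∩Patch 2| = 1.
|Patch 1 ∖ Patch 2| = |Patch 1| − |Patch 1∩Patch 2| = 16 − 1 = 15.00.

15.00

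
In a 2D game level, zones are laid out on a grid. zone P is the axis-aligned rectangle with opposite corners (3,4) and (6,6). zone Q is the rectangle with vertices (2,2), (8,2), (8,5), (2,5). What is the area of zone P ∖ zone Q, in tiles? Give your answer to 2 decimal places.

3.00

|zone P∩zone Q|: x∈[3,6], y∈[4,5] → 3·1 = 3.
|zone P| = 6.
|zone P ∖ zone Q| = |zone P| − |zone P∩zone Q| = 6 − 3 = 3.00.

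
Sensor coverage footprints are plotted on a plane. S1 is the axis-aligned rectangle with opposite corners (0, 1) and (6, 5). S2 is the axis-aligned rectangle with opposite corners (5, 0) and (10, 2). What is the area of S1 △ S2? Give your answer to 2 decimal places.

32.00

|S1∩S2|: x∈[5,6], y∈[1,2] → 1·1 = 1.
|S1 △ S2| = |S1| + |S2| − 2·|S1∩S2| = 24 + 10 − 2 = 32.00.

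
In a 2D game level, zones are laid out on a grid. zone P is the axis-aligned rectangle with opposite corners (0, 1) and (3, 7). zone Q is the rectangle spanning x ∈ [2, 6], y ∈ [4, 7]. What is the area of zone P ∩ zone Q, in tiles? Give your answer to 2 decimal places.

|zone P∩zone Q|: x∈[2,3], y∈[4,7] → 1·3 = 3.

3.00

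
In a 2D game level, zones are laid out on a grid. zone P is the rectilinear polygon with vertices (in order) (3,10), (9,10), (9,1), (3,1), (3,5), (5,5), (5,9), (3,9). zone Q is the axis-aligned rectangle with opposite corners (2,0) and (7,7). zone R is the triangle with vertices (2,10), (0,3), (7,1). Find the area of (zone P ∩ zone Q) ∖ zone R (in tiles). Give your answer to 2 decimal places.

|zone P ∩ zone Q| = 20.
|(zone P ∩ zone Q) ∩ zone R| = 9.2698.
|(zone P ∩ zone Q) ∖ zone R| = 20 − 9.2698 = 10.73.

10.73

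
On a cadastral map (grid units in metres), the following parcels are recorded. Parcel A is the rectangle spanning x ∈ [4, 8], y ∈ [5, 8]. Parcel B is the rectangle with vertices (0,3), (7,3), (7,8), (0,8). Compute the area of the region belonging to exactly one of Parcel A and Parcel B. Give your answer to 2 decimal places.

|Parcel A∩Parcel B|: x∈[4,7], y∈[5,8] → 3·3 = 9.
|Parcel A △ Parcel B| = |Parcel A| + |Parcel B| − 2·|Parcel A∩Parcel B| = 12 + 35 − 18 = 29.00.

29.00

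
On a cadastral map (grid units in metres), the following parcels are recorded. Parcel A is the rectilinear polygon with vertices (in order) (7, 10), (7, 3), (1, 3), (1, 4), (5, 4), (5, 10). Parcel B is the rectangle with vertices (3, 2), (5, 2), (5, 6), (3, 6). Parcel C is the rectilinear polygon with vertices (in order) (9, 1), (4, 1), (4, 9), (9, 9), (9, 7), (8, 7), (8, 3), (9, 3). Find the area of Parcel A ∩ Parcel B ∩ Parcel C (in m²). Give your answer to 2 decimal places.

1.00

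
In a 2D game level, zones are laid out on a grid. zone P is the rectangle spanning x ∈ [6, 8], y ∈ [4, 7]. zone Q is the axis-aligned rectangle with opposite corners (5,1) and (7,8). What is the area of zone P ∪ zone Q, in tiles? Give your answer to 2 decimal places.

17.00

By inclusion–exclusion:
Individual areas: |zone P| = 6, |zone Q| = 14.
|zone P∩zone Q|: x∈[6,7], y∈[4,7] → 1·3 = 3.
|zone P ∪ zone Q| = 20 − 3 = 17.00.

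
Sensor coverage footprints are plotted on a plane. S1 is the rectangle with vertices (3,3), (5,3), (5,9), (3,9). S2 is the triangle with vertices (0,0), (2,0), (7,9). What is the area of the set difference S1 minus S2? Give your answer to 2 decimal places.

9.31

|S1| = 12, |S1∩S2| = 2.6857.
|S1 ∖ S2| = |S1| − |S1∩S2| = 12 − 2.6857 = 9.31.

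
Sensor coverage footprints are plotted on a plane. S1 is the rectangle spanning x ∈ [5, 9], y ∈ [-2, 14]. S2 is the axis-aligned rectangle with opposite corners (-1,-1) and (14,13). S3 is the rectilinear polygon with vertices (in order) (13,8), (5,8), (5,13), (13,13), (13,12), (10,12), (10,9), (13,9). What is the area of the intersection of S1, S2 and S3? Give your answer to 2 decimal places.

20.00

The intersection is the polygon with vertices (5,13), (9,13), (9,8), (5,8).
By the shoelace formula its area is 20.00.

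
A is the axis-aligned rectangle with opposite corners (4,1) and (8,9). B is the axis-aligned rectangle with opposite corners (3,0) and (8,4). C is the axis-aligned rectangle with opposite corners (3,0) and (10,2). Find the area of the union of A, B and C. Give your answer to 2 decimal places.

44.00

By inclusion–exclusion:
Individual areas: |A| = 32, |B| = 20, |C| = 14.
|A∩B|: x∈[4,8], y∈[1,4] → 4·3 = 12.
|A∩C|: x∈[4,8], y∈[1,2] → 4·1 = 4.
|B∩C|: x∈[3,8], y∈[0,2] → 5·2 = 10.
|A∩B∩C| = 4.
|A ∪ B ∪ C| = 66 − 26 + 4 = 44.00.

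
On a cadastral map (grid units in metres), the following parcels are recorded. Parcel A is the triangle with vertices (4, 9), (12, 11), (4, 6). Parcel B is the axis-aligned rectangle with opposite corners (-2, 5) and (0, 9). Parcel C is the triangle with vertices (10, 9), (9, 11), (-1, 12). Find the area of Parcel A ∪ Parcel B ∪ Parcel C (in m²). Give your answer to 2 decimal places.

28.05

By inclusion–exclusion:
Individual areas: |Parcel A| = 12, |Parcel B| = 8, |Parcel C| = 9.5.
|Parcel A∩Parcel B| = 0.
|Parcel A∩Parcel C| = 1.446.
|Parcel B∩Parcel C| = 0.
|Parcel A∩Parcel B∩Parcel C| = 0.
|Parcel A ∪ Parcel B ∪ Parcel C| = 29.5 − 1.446 + 0 = 28.05.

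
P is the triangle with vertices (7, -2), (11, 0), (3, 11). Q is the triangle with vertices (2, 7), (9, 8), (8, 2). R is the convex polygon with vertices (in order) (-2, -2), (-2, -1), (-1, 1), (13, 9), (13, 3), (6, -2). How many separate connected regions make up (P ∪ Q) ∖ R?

2

(P ∪ Q) ∖ R splits into 2 disjoint pieces (area 4.0448, area 15.5197).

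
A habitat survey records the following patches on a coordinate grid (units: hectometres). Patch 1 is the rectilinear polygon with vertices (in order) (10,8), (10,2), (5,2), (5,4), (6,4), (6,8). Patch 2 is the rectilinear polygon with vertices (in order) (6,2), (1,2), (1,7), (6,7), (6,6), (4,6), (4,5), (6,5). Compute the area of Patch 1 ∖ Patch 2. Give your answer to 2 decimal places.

24.00

|Patch 1| = 26, |Patch 1∩Patch 2| = 2.
|Patch 1 ∖ Patch 2| = |Patch 1| − |Patch 1∩Patch 2| = 26 − 2 = 24.00.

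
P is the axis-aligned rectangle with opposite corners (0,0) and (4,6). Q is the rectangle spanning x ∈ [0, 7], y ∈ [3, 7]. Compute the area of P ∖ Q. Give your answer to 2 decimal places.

|P∩Q|: x∈[0,4], y∈[3,6] → 4·3 = 12.
|P| = 24.
|P ∖ Q| = |P| − |P∩Q| = 24 − 12 = 12.00.

12.00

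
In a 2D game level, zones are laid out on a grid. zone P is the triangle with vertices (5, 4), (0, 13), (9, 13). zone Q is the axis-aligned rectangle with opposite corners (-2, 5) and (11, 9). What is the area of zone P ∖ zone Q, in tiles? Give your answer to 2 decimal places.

|zone P| = 40.5, |zone P∩zone Q| = 12.
|zone P ∖ zone Q| = |zone P| − |zone P∩zone Q| = 40.5 − 12 = 28.50.

28.50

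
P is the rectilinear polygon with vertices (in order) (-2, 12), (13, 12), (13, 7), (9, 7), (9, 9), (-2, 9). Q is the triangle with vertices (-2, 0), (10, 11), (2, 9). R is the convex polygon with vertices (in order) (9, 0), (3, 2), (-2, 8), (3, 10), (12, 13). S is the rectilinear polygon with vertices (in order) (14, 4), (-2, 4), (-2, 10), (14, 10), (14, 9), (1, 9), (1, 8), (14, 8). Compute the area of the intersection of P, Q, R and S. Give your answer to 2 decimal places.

The intersection is the polygon with vertices (7.818,9), (2,9), (6,10), (8.909,10).
By the shoelace formula its area is 4.36.

4.36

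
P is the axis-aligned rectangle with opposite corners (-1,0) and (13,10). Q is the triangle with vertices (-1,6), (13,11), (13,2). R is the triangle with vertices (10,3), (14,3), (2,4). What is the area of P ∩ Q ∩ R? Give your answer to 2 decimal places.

The intersection is the polygon with vertices (7.647,3.529), (13,3.083), (13,3), (10,3), (9.111,3.111).
By the shoelace formula its area is 1.12.

1.12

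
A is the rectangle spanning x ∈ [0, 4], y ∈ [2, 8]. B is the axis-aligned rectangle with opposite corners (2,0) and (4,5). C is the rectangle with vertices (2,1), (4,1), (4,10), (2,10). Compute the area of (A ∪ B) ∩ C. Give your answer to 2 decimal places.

The region (A ∪ B) ∩ C is the polygon with vertices (4,1), (2,1), (2,2), (2,8), (4,8), (4,5), (4,2).
By the shoelace formula its area is 14.00.

14.00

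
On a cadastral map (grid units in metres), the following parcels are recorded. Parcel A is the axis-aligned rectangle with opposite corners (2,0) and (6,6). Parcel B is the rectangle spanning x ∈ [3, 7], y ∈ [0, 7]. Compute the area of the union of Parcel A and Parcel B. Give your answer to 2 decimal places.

34.00

By inclusion–exclusion:
Individual areas: |Parcel A| = 24, |Parcel B| = 28.
|Parcel A∩Parcel B|: x∈[3,6], y∈[0,6] → 3·6 = 18.
|Parcel A ∪ Parcel B| = 52 − 18 = 34.00.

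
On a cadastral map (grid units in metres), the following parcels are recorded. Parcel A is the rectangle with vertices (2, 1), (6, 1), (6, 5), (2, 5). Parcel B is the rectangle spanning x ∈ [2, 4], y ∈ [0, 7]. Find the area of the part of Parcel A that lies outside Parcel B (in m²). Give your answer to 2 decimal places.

|Parcel A∩Parcel B|: x∈[2,4], y∈[1,5] → 2·4 = 8.
|Parcel A| = 16.
|Parcel A ∖ Parcel B| = |Parcel A| − |Parcel A∩Parcel B| = 16 − 8 = 8.00.

8.00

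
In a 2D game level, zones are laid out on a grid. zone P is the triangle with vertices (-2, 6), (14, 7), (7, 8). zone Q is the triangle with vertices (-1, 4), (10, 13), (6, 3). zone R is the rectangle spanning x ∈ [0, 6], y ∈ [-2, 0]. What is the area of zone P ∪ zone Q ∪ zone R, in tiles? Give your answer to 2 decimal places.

54.49

By inclusion–exclusion:
Individual areas: |zone P| = 11.5, |zone Q| = 37, |zone R| = 12.
|zone P∩zone Q| = 6.0112.
|zone P∩zone R| = 0.
|zone Q∩zone R| = 0.
|zone P∩zone Q∩zone R| = 0.
|zone P ∪ zone Q ∪ zone R| = 60.5 − 6.0112 + 0 = 54.49.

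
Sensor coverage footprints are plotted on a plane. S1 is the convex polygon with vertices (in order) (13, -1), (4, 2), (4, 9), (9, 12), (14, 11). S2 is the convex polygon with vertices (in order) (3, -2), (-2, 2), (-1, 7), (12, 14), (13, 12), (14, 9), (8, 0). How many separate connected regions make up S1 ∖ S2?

2

S1 ∖ S2 splits into 2 disjoint pieces (area 23.145, area 0.581).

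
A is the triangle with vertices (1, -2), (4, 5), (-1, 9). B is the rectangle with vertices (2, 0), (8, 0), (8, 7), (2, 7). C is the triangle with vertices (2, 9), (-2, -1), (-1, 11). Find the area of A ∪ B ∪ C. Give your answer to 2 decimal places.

73.23

By inclusion–exclusion:
Individual areas: |A| = 23.5, |B| = 42, |C| = 19.
|A∩B| = 6.2667.
|A∩C| = 5.0071.
|B∩C| = 0.
|A∩B∩C| = 0.
|A ∪ B ∪ C| = 84.5 − 11.2738 + 0 = 73.23.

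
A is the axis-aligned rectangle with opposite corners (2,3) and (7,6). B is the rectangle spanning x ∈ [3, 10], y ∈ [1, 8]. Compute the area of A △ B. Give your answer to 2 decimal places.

40.00

|A∩B|: x∈[3,7], y∈[3,6] → 4·3 = 12.
|A △ B| = |A| + |B| − 2·|A∩B| = 15 + 49 − 24 = 40.00.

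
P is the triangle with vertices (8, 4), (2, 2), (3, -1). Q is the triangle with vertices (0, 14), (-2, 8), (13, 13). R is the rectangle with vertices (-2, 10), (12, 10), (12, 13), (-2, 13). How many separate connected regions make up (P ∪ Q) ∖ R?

(P ∪ Q) ∖ R splits into 3 disjoint pieces (area 10, area 6.8333, area 5.3333).

3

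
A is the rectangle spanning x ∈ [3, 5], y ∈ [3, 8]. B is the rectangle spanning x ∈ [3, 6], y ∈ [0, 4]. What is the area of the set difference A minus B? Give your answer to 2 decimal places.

|A∩B|: x∈[3,5], y∈[3,4] → 2·1 = 2.
|A| = 10.
|A ∖ B| = |A| − |A∩B| = 10 − 2 = 8.00.

8.00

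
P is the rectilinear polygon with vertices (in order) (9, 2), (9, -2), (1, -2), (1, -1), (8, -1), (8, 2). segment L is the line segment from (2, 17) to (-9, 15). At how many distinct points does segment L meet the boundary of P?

The segment lies entirely outside P and never meets its boundary.

0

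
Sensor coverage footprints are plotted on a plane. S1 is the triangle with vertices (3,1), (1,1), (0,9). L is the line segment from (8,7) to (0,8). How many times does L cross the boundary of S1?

2

The segment meets the boundary at (0.393,7.951), (0.127,7.984).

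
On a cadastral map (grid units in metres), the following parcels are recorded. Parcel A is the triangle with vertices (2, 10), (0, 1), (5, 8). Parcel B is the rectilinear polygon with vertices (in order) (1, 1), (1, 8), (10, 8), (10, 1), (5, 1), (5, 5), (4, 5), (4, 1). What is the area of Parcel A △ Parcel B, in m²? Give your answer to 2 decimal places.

53.49

|Parcel A| = 15.5, |Parcel B| = 59, |Parcel A∩Parcel B| = 10.5056.
|Parcel A △ Parcel B| = |Parcel A| + |Parcel B| − 2·|Parcel A∩Parcel B| = 15.5 + 59 − 21.0111 = 53.49.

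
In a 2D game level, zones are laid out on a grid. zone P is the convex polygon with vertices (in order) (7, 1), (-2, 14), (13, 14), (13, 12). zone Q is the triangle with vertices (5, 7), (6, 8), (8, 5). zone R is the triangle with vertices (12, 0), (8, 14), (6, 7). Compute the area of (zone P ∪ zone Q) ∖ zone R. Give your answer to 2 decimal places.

83.04

|zone P ∪ zone Q| = 103.5.
|(zone P ∪ zone Q) ∩ zone R| = 20.4633.
|(zone P ∪ zone Q) ∖ zone R| = 103.5 − 20.4633 = 83.04.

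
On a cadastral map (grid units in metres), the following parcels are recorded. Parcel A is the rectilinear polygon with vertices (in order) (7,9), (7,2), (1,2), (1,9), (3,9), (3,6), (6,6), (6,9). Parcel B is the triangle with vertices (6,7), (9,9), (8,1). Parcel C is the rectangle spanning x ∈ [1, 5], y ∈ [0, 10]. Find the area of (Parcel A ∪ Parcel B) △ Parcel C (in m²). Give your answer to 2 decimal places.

38.17

|Parcel A ∪ Parcel B| = 42.1667.
|(Parcel A ∪ Parcel B) ∩ Parcel C| = 22.
|(Parcel A ∪ Parcel B) △ Parcel C| = 42.1667 + 40 − 44 = 38.17.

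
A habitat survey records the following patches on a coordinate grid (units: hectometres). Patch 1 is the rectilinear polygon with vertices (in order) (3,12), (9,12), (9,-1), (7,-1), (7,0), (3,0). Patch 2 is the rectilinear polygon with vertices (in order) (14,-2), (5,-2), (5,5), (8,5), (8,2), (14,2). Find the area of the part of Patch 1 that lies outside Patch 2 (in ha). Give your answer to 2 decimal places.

55.00

|Patch 1| = 74, |Patch 1∩Patch 2| = 19.
|Patch 1 ∖ Patch 2| = |Patch 1| − |Patch 1∩Patch 2| = 74 − 19 = 55.00.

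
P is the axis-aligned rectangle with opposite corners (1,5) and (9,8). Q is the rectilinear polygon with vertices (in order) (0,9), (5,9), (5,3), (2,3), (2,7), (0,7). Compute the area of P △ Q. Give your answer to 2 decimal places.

|P| = 24, |Q| = 22, |P∩Q| = 10.
|P △ Q| = |P| + |Q| − 2·|P∩Q| = 24 + 22 − 20 = 26.00.

26.00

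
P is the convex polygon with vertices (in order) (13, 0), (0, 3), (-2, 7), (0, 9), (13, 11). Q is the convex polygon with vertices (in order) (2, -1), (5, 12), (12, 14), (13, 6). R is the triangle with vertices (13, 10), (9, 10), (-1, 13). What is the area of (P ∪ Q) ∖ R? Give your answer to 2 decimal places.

|P ∪ Q| = 142.3994.
|(P ∪ Q) ∩ R| = 4.5172.
|(P ∪ Q) ∖ R| = 142.3994 − 4.5172 = 137.88.

137.88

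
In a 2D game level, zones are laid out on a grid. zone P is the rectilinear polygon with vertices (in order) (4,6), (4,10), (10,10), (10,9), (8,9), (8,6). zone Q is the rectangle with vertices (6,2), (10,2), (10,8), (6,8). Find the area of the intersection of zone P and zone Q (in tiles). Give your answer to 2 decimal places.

4.00

The intersection is the polygon with vertices (8,6), (6,6), (6,8), (8,8).
By the shoelace formula its area is 4.00.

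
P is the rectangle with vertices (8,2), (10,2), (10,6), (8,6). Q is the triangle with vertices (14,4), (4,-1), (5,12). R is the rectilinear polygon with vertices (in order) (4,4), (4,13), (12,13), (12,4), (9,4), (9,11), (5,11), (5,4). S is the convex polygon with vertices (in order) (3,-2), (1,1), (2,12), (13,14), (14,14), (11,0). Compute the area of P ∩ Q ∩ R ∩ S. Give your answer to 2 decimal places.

2.00

The intersection is the polygon with vertices (10,4), (9,4), (9,6), (10,6).
By the shoelace formula its area is 2.00.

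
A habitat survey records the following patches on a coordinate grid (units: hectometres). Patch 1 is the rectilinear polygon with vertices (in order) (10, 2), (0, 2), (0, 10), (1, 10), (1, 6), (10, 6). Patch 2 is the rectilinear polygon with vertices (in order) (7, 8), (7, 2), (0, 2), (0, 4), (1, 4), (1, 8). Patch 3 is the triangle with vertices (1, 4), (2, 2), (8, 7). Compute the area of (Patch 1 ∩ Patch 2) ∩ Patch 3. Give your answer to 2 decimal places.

7.93

The region (Patch 1 ∩ Patch 2) ∩ Patch 3 is the polygon with vertices (6.8,6), (2,2), (1,4), (5.667,6).
By the shoelace formula its area is 7.93.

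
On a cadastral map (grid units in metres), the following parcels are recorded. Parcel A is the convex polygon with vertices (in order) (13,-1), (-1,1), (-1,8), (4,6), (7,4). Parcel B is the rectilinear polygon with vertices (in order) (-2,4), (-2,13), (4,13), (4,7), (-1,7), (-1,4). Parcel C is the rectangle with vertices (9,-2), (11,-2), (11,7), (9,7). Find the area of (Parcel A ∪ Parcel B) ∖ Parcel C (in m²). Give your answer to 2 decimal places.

92.61

|Parcel A ∪ Parcel B| = 96.75.
|(Parcel A ∪ Parcel B) ∩ Parcel C| = 4.1429.
|(Parcel A ∪ Parcel B) ∖ Parcel C| = 96.75 − 4.1429 = 92.61.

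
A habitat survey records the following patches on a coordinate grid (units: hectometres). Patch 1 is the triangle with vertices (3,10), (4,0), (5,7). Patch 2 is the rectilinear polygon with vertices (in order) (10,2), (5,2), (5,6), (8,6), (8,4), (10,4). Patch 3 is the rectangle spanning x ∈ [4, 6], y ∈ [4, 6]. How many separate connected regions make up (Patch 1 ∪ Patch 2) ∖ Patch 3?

(Patch 1 ∪ Patch 2) ∖ Patch 3 splits into 2 disjoint pieces (area 7.0714, area 14).

2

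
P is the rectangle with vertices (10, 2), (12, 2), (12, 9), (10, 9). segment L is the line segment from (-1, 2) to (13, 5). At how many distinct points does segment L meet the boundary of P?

The segment meets the boundary at (12,4.786), (10,4.357).

2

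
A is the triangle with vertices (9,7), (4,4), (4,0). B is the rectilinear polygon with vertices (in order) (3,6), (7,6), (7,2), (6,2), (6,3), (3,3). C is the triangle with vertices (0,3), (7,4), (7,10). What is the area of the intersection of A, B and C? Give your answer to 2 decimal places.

The intersection is the polygon with vertices (7,5.8), (7,4.2), (6.841,3.977), (4,3.571), (4,4).
By the shoelace formula its area is 3.33.

3.33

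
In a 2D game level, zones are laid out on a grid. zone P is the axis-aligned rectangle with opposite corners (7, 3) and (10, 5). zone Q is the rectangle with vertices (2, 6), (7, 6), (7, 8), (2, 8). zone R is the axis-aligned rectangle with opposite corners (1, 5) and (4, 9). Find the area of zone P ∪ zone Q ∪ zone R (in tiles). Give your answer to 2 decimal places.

By inclusion–exclusion:
Individual areas: |zone P| = 6, |zone Q| = 10, |zone R| = 12.
|zone P∩zone Q| = 0 (no overlap).
|zone P∩zone R| = 0 (no overlap).
|zone Q∩zone R|: x∈[2,4], y∈[6,8] → 2·2 = 4.
|zone P∩zone Q∩zone R| = 0.
|zone P ∪ zone Q ∪ zone R| = 28 − 4 + 0 = 24.00.

24.00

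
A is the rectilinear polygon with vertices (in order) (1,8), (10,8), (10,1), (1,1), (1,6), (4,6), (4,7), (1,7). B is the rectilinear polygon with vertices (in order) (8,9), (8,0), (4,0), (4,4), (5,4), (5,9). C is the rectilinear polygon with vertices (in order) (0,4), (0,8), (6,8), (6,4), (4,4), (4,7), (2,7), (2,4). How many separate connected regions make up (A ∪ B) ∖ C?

1

(A ∪ B) ∖ C is a single connected region.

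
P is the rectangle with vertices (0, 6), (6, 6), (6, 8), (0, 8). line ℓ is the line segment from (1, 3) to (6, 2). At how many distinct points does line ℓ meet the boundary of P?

0

The segment lies entirely outside P and never meets its boundary.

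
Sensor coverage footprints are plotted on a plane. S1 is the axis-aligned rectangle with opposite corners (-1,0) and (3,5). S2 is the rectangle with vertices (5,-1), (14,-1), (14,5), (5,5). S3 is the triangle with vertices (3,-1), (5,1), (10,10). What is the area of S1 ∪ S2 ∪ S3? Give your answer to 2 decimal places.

76.15

By inclusion–exclusion:
Individual areas: |S1| = 20, |S2| = 54, |S3| = 4.
|S1∩S2| = 0 (no overlap).
|S1∩S3| = 0.
|S2∩S3| = 1.847.
|S1∩S2∩S3| = 0.
|S1 ∪ S2 ∪ S3| = 78 − 1.847 + 0 = 76.15.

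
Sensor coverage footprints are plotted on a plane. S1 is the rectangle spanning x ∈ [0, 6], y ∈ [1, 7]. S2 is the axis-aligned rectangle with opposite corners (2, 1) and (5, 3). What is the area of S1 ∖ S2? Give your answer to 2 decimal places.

|S1∩S2|: x∈[2,5], y∈[1,3] → 3·2 = 6.
|S1| = 36.
|S1 ∖ S2| = |S1| − |S1∩S2| = 36 − 6 = 30.00.

30.00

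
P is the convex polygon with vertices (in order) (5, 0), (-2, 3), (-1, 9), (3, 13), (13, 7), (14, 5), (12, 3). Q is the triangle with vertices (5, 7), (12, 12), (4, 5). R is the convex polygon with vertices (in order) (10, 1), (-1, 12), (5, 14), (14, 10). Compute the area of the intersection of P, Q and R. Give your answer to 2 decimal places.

3.30

The intersection is the polygon with vertices (5.067,5.933), (4.667,6.333), (5,7), (8.652,9.609), (9.017,9.39).
By the shoelace formula its area is 3.30.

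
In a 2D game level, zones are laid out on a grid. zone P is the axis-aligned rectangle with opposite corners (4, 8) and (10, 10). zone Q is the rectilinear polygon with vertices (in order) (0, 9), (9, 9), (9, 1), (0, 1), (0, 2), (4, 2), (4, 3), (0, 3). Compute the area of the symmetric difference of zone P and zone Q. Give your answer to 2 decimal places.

70.00

|zone P| = 12, |zone Q| = 68, |zone P∩zone Q| = 5.
|zone P △ zone Q| = |zone P| + |zone Q| − 2·|zone P∩zone Q| = 12 + 68 − 10 = 70.00.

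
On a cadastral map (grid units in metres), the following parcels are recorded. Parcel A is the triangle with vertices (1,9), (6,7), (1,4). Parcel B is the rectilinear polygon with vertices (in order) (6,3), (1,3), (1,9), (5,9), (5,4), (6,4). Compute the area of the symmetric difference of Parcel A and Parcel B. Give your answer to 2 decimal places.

13.50

|Parcel A| = 12.5, |Parcel B| = 25, |Parcel A∩Parcel B| = 12.
|Parcel A △ Parcel B| = |Parcel A| + |Parcel B| − 2·|Parcel A∩Parcel B| = 12.5 + 25 − 24 = 13.50.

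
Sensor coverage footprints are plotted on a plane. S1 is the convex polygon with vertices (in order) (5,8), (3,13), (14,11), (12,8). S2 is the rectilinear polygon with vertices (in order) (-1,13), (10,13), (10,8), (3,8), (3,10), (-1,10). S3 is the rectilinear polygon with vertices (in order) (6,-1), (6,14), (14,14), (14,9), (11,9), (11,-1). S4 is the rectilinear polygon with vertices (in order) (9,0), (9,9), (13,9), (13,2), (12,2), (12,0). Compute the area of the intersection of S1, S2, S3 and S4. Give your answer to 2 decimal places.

1.00

The intersection is the polygon with vertices (10,8), (9,8), (9,9), (10,9).
By the shoelace formula its area is 1.00.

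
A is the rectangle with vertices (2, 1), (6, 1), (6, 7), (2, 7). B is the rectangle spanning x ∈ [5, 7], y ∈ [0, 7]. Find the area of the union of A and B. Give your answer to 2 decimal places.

32.00

By inclusion–exclusion:
Individual areas: |A| = 24, |B| = 14.
|A∩B|: x∈[5,6], y∈[1,7] → 1·6 = 6.
|A ∪ B| = 38 − 6 = 32.00.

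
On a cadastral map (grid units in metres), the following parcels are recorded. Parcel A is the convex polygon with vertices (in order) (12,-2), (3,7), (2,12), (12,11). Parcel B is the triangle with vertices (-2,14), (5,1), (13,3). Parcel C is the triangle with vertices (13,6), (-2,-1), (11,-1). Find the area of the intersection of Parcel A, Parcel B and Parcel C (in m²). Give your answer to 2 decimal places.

The intersection is the polygon with vertices (12,3.733), (12,2.75), (8.2,1.8), (6.864,3.136), (10.5,4.833).
By the shoelace formula its area is 8.97.

8.97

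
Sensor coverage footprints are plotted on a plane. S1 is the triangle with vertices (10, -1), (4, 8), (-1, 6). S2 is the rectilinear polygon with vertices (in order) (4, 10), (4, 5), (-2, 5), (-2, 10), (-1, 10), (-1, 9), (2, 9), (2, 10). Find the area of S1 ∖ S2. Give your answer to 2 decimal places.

|S1| = 28.5, |S1∩S2| = 9.2143.
|S1 ∖ S2| = |S1| − |S1∩S2| = 28.5 − 9.2143 = 19.29.

19.29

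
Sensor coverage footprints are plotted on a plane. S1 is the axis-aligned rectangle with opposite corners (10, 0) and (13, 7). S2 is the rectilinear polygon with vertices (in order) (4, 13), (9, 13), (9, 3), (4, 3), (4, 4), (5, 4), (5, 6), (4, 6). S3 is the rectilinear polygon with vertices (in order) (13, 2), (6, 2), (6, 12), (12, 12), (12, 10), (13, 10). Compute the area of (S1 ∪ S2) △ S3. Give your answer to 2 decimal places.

53.00

|S1 ∪ S2| = 69.
|(S1 ∪ S2) ∩ S3| = 42.
|(S1 ∪ S2) △ S3| = 69 + 68 − 84 = 53.00.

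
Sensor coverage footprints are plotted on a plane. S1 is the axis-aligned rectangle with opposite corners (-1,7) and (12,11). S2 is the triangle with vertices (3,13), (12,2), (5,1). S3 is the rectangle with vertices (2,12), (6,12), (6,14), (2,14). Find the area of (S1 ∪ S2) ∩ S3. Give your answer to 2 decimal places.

The region (S1 ∪ S2) ∩ S3 is the polygon with vertices (3,13), (3.818,12), (3.167,12).
By the shoelace formula its area is 0.33.

0.33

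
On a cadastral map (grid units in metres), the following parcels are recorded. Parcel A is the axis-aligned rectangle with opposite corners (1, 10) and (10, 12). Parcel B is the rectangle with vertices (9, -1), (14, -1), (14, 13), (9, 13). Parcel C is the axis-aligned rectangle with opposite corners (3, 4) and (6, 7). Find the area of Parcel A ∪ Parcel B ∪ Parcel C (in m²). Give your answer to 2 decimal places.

By inclusion–exclusion:
Individual areas: |Parcel A| = 18, |Parcel B| = 70, |Parcel C| = 9.
|Parcel A∩Parcel B|: x∈[9,10], y∈[10,12] → 1·2 = 2.
|Parcel A∩Parcel C| = 0 (no overlap).
|Parcel B∩Parcel C| = 0 (no overlap).
|Parcel A∩Parcel B∩Parcel C| = 0.
|Parcel A ∪ Parcel B ∪ Parcel C| = 97 − 2 + 0 = 95.00.

95.00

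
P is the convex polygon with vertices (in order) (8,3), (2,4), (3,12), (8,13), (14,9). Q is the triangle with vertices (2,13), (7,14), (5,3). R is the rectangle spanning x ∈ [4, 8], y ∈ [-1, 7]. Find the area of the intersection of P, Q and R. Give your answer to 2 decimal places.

The intersection is the polygon with vertices (4,6.333), (4,7), (5.727,7), (5.088,3.485), (4.842,3.526).
By the shoelace formula its area is 3.73.

3.73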